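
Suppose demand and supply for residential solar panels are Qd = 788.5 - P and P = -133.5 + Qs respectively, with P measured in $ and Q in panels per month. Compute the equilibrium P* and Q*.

P* = 327.5, Q* = 461

Rewriting in direct form: Qs = 133.5 + P.
Equating demand and supply, 788.5 - P = 133.5 + P gives 2P = 655, so P* = 327.5.
Then Q* = 788.5 - 327.5 = 461.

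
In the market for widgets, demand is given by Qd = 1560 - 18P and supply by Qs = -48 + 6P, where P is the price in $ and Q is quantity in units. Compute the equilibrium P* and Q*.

Equating demand and supply, 1560 - 18P = -48 + 6P gives 24P = 1608, so P* = 67.
Plugging P* into demand: Q* = 1560 - 18(67) = 354.

P* = 67, Q* = 354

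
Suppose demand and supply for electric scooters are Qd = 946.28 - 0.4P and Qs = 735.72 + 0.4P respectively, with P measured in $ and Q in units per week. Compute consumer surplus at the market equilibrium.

Consumer surplus = 884101.25

Equating demand and supply, 946.28 - 0.4P = 735.72 + 0.4P gives 0.8P = 210.56, so P* = 263.2.
From the demand curve, Q* = 946.28 - 0.4(263.2) = 841.
Demand choke price (Qd = 0): P = 946.28/0.4 = 2365.7. Consumer surplus = ½ × (2365.7 - 263.2) × 841 = 884101.25.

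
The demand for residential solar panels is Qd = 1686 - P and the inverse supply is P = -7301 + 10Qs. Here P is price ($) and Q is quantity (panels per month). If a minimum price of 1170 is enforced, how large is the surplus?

Surplus = 331.1

Inverting to quantity form: Qs = 730.1 + 0.1P.
With P fixed at 1170, quantity demanded is 516 and quantity supplied is 847.1.
Surplus = Qs - Qd = 847.1 - 516 = 331.1.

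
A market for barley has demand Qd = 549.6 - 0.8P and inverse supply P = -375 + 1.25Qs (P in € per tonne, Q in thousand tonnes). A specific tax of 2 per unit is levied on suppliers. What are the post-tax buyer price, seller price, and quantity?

Solving each curve for Q: Qs = 300 + 0.8P.
The tax drives a wedge P_b - P_s = 2. Substituting P_s = P_b - 2 into supply: Qs = 298.4 + 0.8P_b.
Market clearing requires 549.6 - 0.8P_b = 298.4 + 0.8P_b; hence 251.2 = 1.6P_b and P_b = 157.
So P_s = 155 and the quantity traded is Q = 549.6 - 0.8(157) = 424.

P_b = 157, P_s = 155, Q = 424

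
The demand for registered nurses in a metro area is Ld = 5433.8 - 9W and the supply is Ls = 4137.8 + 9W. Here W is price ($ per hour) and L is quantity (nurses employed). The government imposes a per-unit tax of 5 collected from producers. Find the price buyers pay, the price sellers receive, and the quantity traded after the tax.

With a tax of 5 on producers, they supply based on the net price W_s = W_b - 5, so Ls = 4092.8 + 9W_b.
Set Ld = Ls: 5433.8 - 9W_b = 4092.8 + 9W_b, so 1341 = 18W_b and W_b = 74.5.
Then W_s = 74.5 - 5 = 69.5 and L = 5433.8 - 9(74.5) = 4763.3.

W_b = 74.5, W_s = 69.5, L = 4763.3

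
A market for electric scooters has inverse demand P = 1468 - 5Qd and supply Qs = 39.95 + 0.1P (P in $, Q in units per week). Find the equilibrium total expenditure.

Solving each curve for Q: Qd = 293.6 - 0.2P.
Equating demand and supply, 293.6 - 0.2P = 39.95 + 0.1P gives 0.3P = 253.65, so P* = 845.5.
Then Q* = 293.6 - 0.2(845.5) = 124.5.
Total expenditure = P* × Q* = 845.5 × 124.5 = 105264.75.

Total expenditure = 105264.75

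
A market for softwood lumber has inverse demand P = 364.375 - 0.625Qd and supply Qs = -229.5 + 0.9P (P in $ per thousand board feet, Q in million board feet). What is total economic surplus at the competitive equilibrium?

In direct form, Qd = 583 - 1.6P.
Equating demand and supply, 583 - 1.6P = -229.5 + 0.9P gives 2.5P = 812.5, so P* = 325.
Plugging P* into demand: Q* = 583 - 1.6(325) = 63.
Demand choke price = 364.375; supply choke price = 255. CS = ½(364.375 - 325)(63) = 1240.3125; PS = ½(325 - 255)(63) = 2205. Total surplus = 3445.3125.

Total surplus = 3445.3125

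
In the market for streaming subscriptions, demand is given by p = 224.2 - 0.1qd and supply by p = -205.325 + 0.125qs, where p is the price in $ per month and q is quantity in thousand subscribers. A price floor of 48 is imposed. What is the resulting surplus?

Surplus = 264.6

Inverting to quantity form: qd = 2242 - 10p and qs = 1642.6 + 8p.
At p = 48: qd = 1762 and qs = 2026.6.
Surplus = qs - qd = 2026.6 - 1762 = 264.6.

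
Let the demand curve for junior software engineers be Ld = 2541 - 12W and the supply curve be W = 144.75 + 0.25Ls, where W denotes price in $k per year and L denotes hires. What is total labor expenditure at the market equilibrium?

Total labor expenditure = 39195

Solving each curve for L: Ls = -579 + 4W.
At equilibrium Ld = Ls, so 2541 - 12W = -579 + 4W; collecting terms, 3120 = 16W and W* = 195.
From the demand curve, L* = 2541 - 12(195) = 201.
Total labor expenditure = W* × L* = 195 × 201 = 39195.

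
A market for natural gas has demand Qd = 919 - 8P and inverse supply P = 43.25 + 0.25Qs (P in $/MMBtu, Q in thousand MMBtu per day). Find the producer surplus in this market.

Solving each curve for Q: Qs = -173 + 4P.
At equilibrium Qd = Qs, so 919 - 8P = -173 + 4P; collecting terms, 1092 = 12P and P* = 91.
Then Q* = 919 - 8(91) = 191.
Supply choke price (Qs = 0): P = 43.25. Producer surplus = ½ × (91 - 43.25) × 191 = 4560.125.

Producer surplus = 4560.125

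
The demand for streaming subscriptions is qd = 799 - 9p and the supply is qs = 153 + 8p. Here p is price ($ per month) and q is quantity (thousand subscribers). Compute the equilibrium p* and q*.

p* = 38, q* = 457

At equilibrium qd = qs, so 799 - 9p = 153 + 8p; collecting terms, 646 = 17p and p* = 38.
From the demand curve, q* = 799 - 9(38) = 457.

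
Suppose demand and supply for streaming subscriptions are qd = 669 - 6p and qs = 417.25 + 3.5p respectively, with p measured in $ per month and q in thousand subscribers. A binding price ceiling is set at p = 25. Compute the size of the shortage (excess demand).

Shortage = 14.25

With p fixed at 25, quantity demanded is 519 and quantity supplied is 504.75.
Shortage = qd - qs = 519 - 504.75 = 14.25.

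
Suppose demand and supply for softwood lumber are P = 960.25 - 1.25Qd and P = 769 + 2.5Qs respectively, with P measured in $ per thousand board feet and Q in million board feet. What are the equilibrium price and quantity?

Rewriting in direct form: Qd = 768.2 - 0.8P and Qs = -307.6 + 0.4P.
Equating demand and supply, 768.2 - 0.8P = -307.6 + 0.4P gives 1.2P = 1075.8, so P* = 896.5.
From the demand curve, Q* = 768.2 - 0.8(896.5) = 51.

P* = 896.5, Q* = 51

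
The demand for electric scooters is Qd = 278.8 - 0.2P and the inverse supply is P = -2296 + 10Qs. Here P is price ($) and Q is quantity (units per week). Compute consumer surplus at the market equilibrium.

Consumer surplus = 151290

Rewriting in direct form: Qs = 229.6 + 0.1P.
Equating demand and supply, 278.8 - 0.2P = 229.6 + 0.1P gives 0.3P = 49.2, so P* = 164.
Plugging P* into demand: Q* = 278.8 - 0.2(164) = 246.
Demand choke price (Qd = 0): P = 278.8/0.2 = 1394. Consumer surplus = ½ × (1394 - 164) × 246 = 151290.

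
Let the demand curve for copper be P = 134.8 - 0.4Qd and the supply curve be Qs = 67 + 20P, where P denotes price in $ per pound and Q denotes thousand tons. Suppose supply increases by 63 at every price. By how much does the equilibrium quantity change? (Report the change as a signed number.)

ΔQ = 7

In direct form, Qd = 337 - 2.5P.
Equating demand and supply, 337 - 2.5P = 67 + 20P gives 22.5P = 270, so P* = 12.
Substitute back: Q* = 337 - 2.5(12) = 307.
After the shift, supply is Qs = 130 + 20P.
Re-solving, 22.5P = 207 gives P = 9.2 and Q = 314.
ΔQ = 314 - 307 = 7.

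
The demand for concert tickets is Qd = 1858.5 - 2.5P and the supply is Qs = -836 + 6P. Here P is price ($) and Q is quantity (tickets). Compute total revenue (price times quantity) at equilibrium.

Total revenue = 337922

Set Qd = Qs: 1858.5 - 2.5P = -836 + 6P, so 2694.5 = 8.5P and P* = 317.
Plugging P* into demand: Q* = 1858.5 - 2.5(317) = 1066.
Total revenue = P* × Q* = 317 × 1066 = 337922.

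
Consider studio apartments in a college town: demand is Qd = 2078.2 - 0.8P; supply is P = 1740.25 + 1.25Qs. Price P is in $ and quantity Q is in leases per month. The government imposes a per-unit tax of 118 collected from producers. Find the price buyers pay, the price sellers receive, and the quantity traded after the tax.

P_b = 2228, P_s = 2110, Q = 295.8

Inverting to quantity form: Qs = -1392.2 + 0.8P.
The tax drives a wedge P_b - P_s = 118. Substituting P_s = P_b - 118 into supply: Qs = -1486.6 + 0.8P_b.
Market clearing requires 2078.2 - 0.8P_b = -1486.6 + 0.8P_b; hence 3564.8 = 1.6P_b and P_b = 2228.
So P_s = 2110 and the quantity traded is Q = 2078.2 - 0.8(2228) = 295.8.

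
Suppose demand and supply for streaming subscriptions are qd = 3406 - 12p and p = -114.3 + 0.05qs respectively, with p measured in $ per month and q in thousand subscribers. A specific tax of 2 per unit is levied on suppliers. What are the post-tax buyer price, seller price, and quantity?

Solving each curve for q: qs = 2286 + 20p.
The tax drives a wedge p_b - p_s = 2. Substituting p_s = p_b - 2 into supply: qs = 2246 + 20p_b.
Market clearing requires 3406 - 12p_b = 2246 + 20p_b; hence 1160 = 32p_b and p_b = 36.25.
So p_s = 34.25 and the quantity traded is q = 3406 - 12(36.25) = 2971.

p_b = 36.25, p_s = 34.25, q = 2971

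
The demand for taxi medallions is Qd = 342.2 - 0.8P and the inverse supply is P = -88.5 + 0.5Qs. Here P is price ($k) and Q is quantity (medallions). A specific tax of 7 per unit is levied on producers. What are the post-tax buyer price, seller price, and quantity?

P_b = 64, P_s = 57, Q = 291

Solving each curve for Q: Qs = 177 + 2P.
Producers keep P_s = P_b - 7 per unit, so supply in terms of the buyer price is Qs = 163 + 2P_b.
Market clearing requires 342.2 - 0.8P_b = 163 + 2P_b; hence 179.2 = 2.8P_b and P_b = 64.
So P_s = 57 and the quantity traded is Q = 342.2 - 0.8(64) = 291.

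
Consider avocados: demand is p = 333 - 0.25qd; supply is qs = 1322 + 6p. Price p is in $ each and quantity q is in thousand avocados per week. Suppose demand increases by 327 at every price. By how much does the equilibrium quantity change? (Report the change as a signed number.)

Δq = 196.2

Solving each curve for q: qd = 1332 - 4p.
Equating demand and supply, 1332 - 4p = 1322 + 6p gives 10p = 10, so p* = 1.
From the demand curve, q* = 1332 - 4(1) = 1328.
After the shift, demand is qd = 1659 - 4p.
Re-solving, 10p = 337 gives p = 33.7 and q = 1524.2.
Δq = 1524.2 - 1328 = 196.2.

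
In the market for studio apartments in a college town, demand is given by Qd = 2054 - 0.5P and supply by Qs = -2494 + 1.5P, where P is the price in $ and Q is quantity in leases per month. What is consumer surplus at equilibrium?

Consumer surplus = 840889

Equating demand and supply, 2054 - 0.5P = -2494 + 1.5P gives 2P = 4548, so P* = 2274.
From the demand curve, Q* = 2054 - 0.5(2274) = 917.
Demand choke price (Qd = 0): P = 2054/0.5 = 4108. Consumer surplus = ½ × (4108 - 2274) × 917 = 840889.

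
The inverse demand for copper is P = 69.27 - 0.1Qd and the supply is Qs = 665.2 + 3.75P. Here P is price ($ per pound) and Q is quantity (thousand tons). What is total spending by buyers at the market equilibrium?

Rewriting in direct form: Qd = 692.7 - 10P.
At equilibrium Qd = Qs, so 692.7 - 10P = 665.2 + 3.75P; collecting terms, 27.5 = 13.75P and P* = 2.
Plugging P* into demand: Q* = 692.7 - 10(2) = 672.7.
Total spending by buyers = P* × Q* = 2 × 672.7 = 1345.4.

Total spending by buyers = 1345.4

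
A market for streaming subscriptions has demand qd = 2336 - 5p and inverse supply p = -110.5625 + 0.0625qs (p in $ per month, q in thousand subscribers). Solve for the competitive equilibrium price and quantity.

In direct form, qs = 1769 + 16p.
At equilibrium qd = qs, so 2336 - 5p = 1769 + 16p; collecting terms, 567 = 21p and p* = 27.
Substitute back: q* = 2336 - 5(27) = 2201.

p* = 27, q* = 2201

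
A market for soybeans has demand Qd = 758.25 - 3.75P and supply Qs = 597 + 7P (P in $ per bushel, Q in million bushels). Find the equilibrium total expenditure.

Total expenditure = 10530

The market clears where 758.25 - 3.75P = 597 + 7P. Rearranging, 10.75P = 161.25, hence P* = 15.
Then Q* = 758.25 - 3.75(15) = 702.
Total expenditure = P* × Q* = 15 × 702 = 10530.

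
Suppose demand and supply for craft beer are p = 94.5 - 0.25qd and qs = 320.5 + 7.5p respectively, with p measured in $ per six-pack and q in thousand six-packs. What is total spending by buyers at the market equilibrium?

Total spending by buyers = 1790

Rewriting in direct form: qd = 378 - 4p.
Equating demand and supply, 378 - 4p = 320.5 + 7.5p gives 11.5p = 57.5, so p* = 5.
Then q* = 378 - 4(5) = 358.
Total spending by buyers = p* × q* = 5 × 358 = 1790.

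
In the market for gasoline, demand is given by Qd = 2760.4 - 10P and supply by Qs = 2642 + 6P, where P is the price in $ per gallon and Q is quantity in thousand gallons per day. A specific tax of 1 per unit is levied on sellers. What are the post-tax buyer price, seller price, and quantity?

P_b = 7.775, P_s = 6.775, Q = 2682.65

With a tax of 1 on sellers, they supply based on the net price P_s = P_b - 1, so Qs = 2636 + 6P_b.
Set Qd = Qs: 2760.4 - 10P_b = 2636 + 6P_b, so 124.4 = 16P_b and P_b = 7.775.
Then P_s = 7.775 - 1 = 6.775 and Q = 2760.4 - 10(7.775) = 2682.65.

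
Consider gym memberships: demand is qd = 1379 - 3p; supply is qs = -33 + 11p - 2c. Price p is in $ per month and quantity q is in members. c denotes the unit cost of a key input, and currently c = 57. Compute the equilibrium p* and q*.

p* = 109, q* = 1052

With c = 57, supply is qs = -147 + 11p.
Set qd = qs: 1379 - 3p = -147 + 11p, so 1526 = 14p and p* = 109.
Then q* = 1379 - 3(109) = 1052.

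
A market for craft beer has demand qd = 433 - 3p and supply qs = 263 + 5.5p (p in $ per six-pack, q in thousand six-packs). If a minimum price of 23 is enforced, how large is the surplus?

At p = 23: qd = 364 and qs = 389.5.
Surplus = qs - qd = 389.5 - 364 = 25.5.

Surplus = 25.5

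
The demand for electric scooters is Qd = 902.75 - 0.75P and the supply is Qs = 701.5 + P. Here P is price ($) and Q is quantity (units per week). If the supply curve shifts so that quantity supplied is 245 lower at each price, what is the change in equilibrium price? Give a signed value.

ΔP = 140

The market clears where 902.75 - 0.75P = 701.5 + P. Rearranging, 1.75P = 201.25, hence P* = 115.
Then Q* = 902.75 - 0.75(115) = 816.5.
After the shift, supply is Qs = 456.5 + P.
Re-solving, 1.75P = 446.25 gives P = 255 and Q = 711.5.
ΔP = 255 - 115 = 140.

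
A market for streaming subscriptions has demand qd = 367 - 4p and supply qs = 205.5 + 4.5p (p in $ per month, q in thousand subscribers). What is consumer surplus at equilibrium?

The market clears where 367 - 4p = 205.5 + 4.5p. Rearranging, 8.5p = 161.5, hence p* = 19.
Substitute back: q* = 367 - 4(19) = 291.
Demand choke price (qd = 0): p = 367/4 = 91.75. Consumer surplus = ½ × (91.75 - 19) × 291 = 10585.125.

Consumer surplus = 10585.125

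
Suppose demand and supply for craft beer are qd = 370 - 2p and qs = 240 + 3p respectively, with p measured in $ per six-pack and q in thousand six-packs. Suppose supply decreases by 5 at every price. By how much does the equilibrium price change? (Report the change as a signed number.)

Δp = 1

Equating demand and supply, 370 - 2p = 240 + 3p gives 5p = 130, so p* = 26.
From the demand curve, q* = 370 - 2(26) = 318.
After the shift, supply is qs = 235 + 3p.
The new intersection has 135 = 5p, i.e. p = 27, q = 316.
Δp = 27 - 26 = 1.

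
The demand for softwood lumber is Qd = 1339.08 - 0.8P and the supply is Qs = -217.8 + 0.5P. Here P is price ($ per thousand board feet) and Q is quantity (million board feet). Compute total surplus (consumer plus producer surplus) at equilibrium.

Equating demand and supply, 1339.08 - 0.8P = -217.8 + 0.5P gives 1.3P = 1556.88, so P* = 1197.6.
Then Q* = 1339.08 - 0.8(1197.6) = 381.
Demand choke price = 1673.85; supply choke price = 435.6. CS = ½(1673.85 - 1197.6)(381) = 90725.625; PS = ½(1197.6 - 435.6)(381) = 145161. Total surplus = 235886.625.

Total surplus = 235886.625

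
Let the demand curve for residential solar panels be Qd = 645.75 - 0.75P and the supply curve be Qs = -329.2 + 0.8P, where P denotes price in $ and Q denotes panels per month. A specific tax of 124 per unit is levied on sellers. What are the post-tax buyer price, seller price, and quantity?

P_b = 693, P_s = 569, Q = 126

The tax drives a wedge P_b - P_s = 124. Substituting P_s = P_b - 124 into supply: Qs = -428.4 + 0.8P_b.
Set Qd = Qs: 645.75 - 0.75P_b = -428.4 + 0.8P_b, so 1074.15 = 1.55P_b and P_b = 693.
So P_s = 569 and the quantity traded is Q = 645.75 - 0.75(693) = 126.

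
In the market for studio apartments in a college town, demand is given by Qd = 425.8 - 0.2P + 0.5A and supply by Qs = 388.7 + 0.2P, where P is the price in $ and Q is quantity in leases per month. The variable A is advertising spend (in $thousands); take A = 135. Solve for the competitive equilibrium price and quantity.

With A = 135, demand is Qd = 493.3 - 0.2P.
Set Qd = Qs: 493.3 - 0.2P = 388.7 + 0.2P, so 104.6 = 0.4P and P* = 261.5.
Plugging P* into demand: Q* = 493.3 - 0.2(261.5) = 441.

P* = 261.5, Q* = 441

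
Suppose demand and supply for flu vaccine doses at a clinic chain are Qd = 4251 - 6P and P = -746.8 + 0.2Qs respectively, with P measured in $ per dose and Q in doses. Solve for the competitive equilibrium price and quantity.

Rewriting in direct form: Qs = 3734 + 5P.
Equating demand and supply, 4251 - 6P = 3734 + 5P gives 11P = 517, so P* = 47.
Plugging P* into demand: Q* = 4251 - 6(47) = 3969.

P* = 47, Q* = 3969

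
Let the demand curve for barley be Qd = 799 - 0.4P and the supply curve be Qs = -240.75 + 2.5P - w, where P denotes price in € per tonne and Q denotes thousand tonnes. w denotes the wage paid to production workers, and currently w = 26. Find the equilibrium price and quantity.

P* = 367.5, Q* = 652

With w = 26, supply is Qs = -266.75 + 2.5P.
Equating demand and supply, 799 - 0.4P = -266.75 + 2.5P gives 2.9P = 1065.75, so P* = 367.5.
From the demand curve, Q* = 799 - 0.4(367.5) = 652.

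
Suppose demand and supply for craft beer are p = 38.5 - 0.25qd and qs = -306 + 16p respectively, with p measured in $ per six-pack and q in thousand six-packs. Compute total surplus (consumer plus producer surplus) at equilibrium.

Total surplus = 600.625

Solving each curve for q: qd = 154 - 4p.
At equilibrium qd = qs, so 154 - 4p = -306 + 16p; collecting terms, 460 = 20p and p* = 23.
Then q* = 154 - 4(23) = 62.
Demand choke price = 38.5; supply choke price = 19.125. CS = ½(38.5 - 23)(62) = 480.5; PS = ½(23 - 19.125)(62) = 120.125. Total surplus = 600.625.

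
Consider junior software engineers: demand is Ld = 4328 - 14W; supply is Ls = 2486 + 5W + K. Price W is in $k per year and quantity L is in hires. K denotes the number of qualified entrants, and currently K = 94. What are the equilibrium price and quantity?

With K = 94, supply is Ls = 2580 + 5W.
Set Ld = Ls: 4328 - 14W = 2580 + 5W, so 1748 = 19W and W* = 92.
From the demand curve, L* = 4328 - 14(92) = 3040.

W* = 92, L* = 3040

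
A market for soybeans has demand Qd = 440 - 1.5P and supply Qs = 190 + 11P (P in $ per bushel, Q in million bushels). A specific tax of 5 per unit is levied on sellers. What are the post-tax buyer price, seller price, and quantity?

P_b = 24.4, P_s = 19.4, Q = 403.4

With a tax of 5 on sellers, they supply based on the net price P_s = P_b - 5, so Qs = 135 + 11P_b.
Market clearing requires 440 - 1.5P_b = 135 + 11P_b; hence 305 = 12.5P_b and P_b = 24.4.
Then P_s = 24.4 - 5 = 19.4 and Q = 440 - 1.5(24.4) = 403.4.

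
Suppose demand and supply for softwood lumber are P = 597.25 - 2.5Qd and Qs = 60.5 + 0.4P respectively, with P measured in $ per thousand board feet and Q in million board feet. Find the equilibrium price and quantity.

P* = 223, Q* = 149.7

Rewriting in direct form: Qd = 238.9 - 0.4P.
The market clears where 238.9 - 0.4P = 60.5 + 0.4P. Rearranging, 0.8P = 178.4, hence P* = 223.
From the demand curve, Q* = 238.9 - 0.4(223) = 149.7.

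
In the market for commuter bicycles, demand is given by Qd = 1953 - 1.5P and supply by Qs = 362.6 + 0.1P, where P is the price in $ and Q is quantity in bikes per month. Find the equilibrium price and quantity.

P* = 994, Q* = 462

Set Qd = Qs: 1953 - 1.5P = 362.6 + 0.1P, so 1590.4 = 1.6P and P* = 994.
Then Q* = 1953 - 1.5(994) = 462.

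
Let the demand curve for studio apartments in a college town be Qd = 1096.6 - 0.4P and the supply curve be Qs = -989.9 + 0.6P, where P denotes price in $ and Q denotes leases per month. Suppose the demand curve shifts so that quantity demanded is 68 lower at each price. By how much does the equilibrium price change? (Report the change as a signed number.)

At equilibrium Qd = Qs, so 1096.6 - 0.4P = -989.9 + 0.6P; collecting terms, 2086.5 = P and P* = 2086.5.
From the demand curve, Q* = 1096.6 - 0.4(2086.5) = 262.
After the shift, demand is Qd = 1028.6 - 0.4P.
The new intersection has 2018.5 = P, i.e. P = 2018.5, Q = 221.2.
ΔP = 2018.5 - 2086.5 = -68.

ΔP = -68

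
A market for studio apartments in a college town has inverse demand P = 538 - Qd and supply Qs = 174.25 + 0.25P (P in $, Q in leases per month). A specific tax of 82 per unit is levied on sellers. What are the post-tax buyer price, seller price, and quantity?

P_b = 307.4, P_s = 225.4, Q = 230.6

Inverting to quantity form: Qd = 538 - P.
The tax drives a wedge P_b - P_s = 82. Substituting P_s = P_b - 82 into supply: Qs = 153.75 + 0.25P_b.
Market clearing requires 538 - P_b = 153.75 + 0.25P_b; hence 384.25 = 1.25P_b and P_b = 307.4.
So P_s = 225.4 and the quantity traded is Q = 538 - 307.4 = 230.6.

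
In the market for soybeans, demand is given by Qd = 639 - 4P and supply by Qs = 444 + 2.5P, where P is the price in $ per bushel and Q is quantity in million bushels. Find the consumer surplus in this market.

The market clears where 639 - 4P = 444 + 2.5P. Rearranging, 6.5P = 195, hence P* = 30.
Plugging P* into demand: Q* = 639 - 4(30) = 519.
Demand choke price (Qd = 0): P = 639/4 = 159.75. Consumer surplus = ½ × (159.75 - 30) × 519 = 33670.125.

Consumer surplus = 33670.125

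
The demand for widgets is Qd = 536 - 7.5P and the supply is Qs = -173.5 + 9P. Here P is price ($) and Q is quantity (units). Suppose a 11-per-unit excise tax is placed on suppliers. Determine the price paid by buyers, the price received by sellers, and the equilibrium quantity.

P_b = 49, P_s = 38, Q = 168.5

The tax drives a wedge P_b - P_s = 11. Substituting P_s = P_b - 11 into supply: Qs = -272.5 + 9P_b.
Market clearing requires 536 - 7.5P_b = -272.5 + 9P_b; hence 808.5 = 16.5P_b and P_b = 49.
Then P_s = 49 - 11 = 38 and Q = 536 - 7.5(49) = 168.5.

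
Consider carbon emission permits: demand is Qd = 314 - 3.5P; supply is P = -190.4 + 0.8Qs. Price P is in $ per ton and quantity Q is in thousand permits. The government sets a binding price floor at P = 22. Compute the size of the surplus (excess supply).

Surplus = 28.5

Rewriting in direct form: Qs = 238 + 1.25P.
Evaluating both curves at the floor price 22 gives Qd = 237, Qs = 265.5.
Surplus = Qs - Qd = 265.5 - 237 = 28.5.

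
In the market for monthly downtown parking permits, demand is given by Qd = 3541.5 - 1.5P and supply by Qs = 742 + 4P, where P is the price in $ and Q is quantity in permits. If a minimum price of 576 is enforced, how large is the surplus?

Surplus = 368.5

At P = 576: Qd = 2677.5 and Qs = 3046.
Surplus = Qs - Qd = 3046 - 2677.5 = 368.5.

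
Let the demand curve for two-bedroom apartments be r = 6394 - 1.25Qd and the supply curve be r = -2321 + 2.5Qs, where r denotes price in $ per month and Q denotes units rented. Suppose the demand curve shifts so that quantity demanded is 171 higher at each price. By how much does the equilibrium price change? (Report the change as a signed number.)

Solving each curve for Q: Qd = 5115.2 - 0.8r and Qs = 928.4 + 0.4r.
At equilibrium Qd = Qs, so 5115.2 - 0.8r = 928.4 + 0.4r; collecting terms, 4186.8 = 1.2r and r* = 3489.
Substitute back: Q* = 5115.2 - 0.8(3489) = 2324.
After the shift, demand is Qd = 5286.2 - 0.8r.
The new intersection has 4357.8 = 1.2r, i.e. r = 3631.5, Q = 2381.
Δr = 3631.5 - 3489 = 142.5.

Δr = 142.5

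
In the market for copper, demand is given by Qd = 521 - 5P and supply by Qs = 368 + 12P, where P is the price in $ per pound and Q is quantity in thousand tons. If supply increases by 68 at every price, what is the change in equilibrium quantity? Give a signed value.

Equating demand and supply, 521 - 5P = 368 + 12P gives 17P = 153, so P* = 9.
Then Q* = 521 - 5(9) = 476.
After the shift, supply is Qs = 436 + 12P.
The new intersection has 85 = 17P, i.e. P = 5, Q = 496.
ΔQ = 496 - 476 = 20.

ΔQ = 20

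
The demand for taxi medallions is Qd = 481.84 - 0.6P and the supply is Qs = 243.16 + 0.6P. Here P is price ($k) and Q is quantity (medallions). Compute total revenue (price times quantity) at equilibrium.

Total revenue = 72101.25

The market clears where 481.84 - 0.6P = 243.16 + 0.6P. Rearranging, 1.2P = 238.68, hence P* = 198.9.
Substitute back: Q* = 481.84 - 0.6(198.9) = 362.5.
Total revenue = P* × Q* = 198.9 × 362.5 = 72101.25.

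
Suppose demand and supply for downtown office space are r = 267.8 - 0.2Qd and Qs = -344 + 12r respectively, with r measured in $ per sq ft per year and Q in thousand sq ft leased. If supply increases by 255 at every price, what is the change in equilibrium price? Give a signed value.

In direct form, Qd = 1339 - 5r.
Equating demand and supply, 1339 - 5r = -344 + 12r gives 17r = 1683, so r* = 99.
From the demand curve, Q* = 1339 - 5(99) = 844.
After the shift, supply is Qs = -89 + 12r.
Re-solving, 17r = 1428 gives r = 84 and Q = 919.
Δr = 84 - 99 = -15.

Δr = -15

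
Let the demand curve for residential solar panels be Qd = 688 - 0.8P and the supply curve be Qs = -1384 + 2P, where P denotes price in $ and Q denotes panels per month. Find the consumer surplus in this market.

At equilibrium Qd = Qs, so 688 - 0.8P = -1384 + 2P; collecting terms, 2072 = 2.8P and P* = 740.
Substitute back: Q* = 688 - 0.8(740) = 96.
Demand choke price (Qd = 0): P = 688/0.8 = 860. Consumer surplus = ½ × (860 - 740) × 96 = 5760.

Consumer surplus = 5760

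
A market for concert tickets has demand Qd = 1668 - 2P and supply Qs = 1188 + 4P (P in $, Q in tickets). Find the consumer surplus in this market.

At equilibrium Qd = Qs, so 1668 - 2P = 1188 + 4P; collecting terms, 480 = 6P and P* = 80.
Plugging P* into demand: Q* = 1668 - 2(80) = 1508.
Demand choke price (Qd = 0): P = 1668/2 = 834. Consumer surplus = ½ × (834 - 80) × 1508 = 568516.

Consumer surplus = 568516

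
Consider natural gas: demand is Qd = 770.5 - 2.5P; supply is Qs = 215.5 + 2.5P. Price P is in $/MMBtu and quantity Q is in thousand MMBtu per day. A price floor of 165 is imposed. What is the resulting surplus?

Surplus = 270

Evaluating both curves at the floor price 165 gives Qd = 358, Qs = 628.
Surplus = Qs - Qd = 628 - 358 = 270.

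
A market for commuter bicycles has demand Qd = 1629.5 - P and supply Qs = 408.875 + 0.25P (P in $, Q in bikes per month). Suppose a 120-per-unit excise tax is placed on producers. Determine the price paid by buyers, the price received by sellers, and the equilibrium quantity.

P_b = 1000.5, P_s = 880.5, Q = 629

Producers keep P_s = P_b - 120 per unit, so supply in terms of the buyer price is Qs = 378.875 + 0.25P_b.
Market clearing requires 1629.5 - P_b = 378.875 + 0.25P_b; hence 1250.625 = 1.25P_b and P_b = 1000.5.
So P_s = 880.5 and the quantity traded is Q = 1629.5 - 1000.5 = 629.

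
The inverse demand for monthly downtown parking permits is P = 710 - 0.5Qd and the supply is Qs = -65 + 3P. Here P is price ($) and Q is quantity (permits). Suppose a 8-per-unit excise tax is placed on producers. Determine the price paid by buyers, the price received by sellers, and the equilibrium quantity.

In direct form, Qd = 1420 - 2P.
The tax drives a wedge P_b - P_s = 8. Substituting P_s = P_b - 8 into supply: Qs = -89 + 3P_b.
Equate demand and the shifted supply: 1420 - 2P_b = -89 + 3P_b, giving 5P_b = 1509, so P_b = 301.8.
Then P_s = 301.8 - 8 = 293.8 and Q = 1420 - 2(301.8) = 816.4.

P_b = 301.8, P_s = 293.8, Q = 816.4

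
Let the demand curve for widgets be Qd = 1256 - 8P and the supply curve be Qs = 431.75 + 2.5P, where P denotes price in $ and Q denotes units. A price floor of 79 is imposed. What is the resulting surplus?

Surplus = 5.25

At P = 79: Qd = 624 and Qs = 629.25.
Surplus = Qs - Qd = 629.25 - 624 = 5.25.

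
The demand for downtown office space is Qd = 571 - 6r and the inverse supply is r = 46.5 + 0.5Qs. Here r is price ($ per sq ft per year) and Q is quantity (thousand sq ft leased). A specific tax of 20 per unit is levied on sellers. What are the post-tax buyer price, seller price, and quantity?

r_b = 88, r_s = 68, Q = 43

In direct form, Qs = -93 + 2r.
Sellers keep r_s = r_b - 20 per unit, so supply in terms of the buyer price is Qs = -133 + 2r_b.
Market clearing requires 571 - 6r_b = -133 + 2r_b; hence 704 = 8r_b and r_b = 88.
So r_s = 68 and the quantity traded is Q = 571 - 6(88) = 43.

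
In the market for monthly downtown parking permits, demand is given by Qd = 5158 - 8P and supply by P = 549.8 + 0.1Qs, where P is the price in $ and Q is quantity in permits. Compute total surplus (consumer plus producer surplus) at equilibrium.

Total surplus = 20034.45

Solving each curve for Q: Qs = -5498 + 10P.
Equating demand and supply, 5158 - 8P = -5498 + 10P gives 18P = 10656, so P* = 592.
Then Q* = 5158 - 8(592) = 422.
Demand choke price = 644.75; supply choke price = 549.8. CS = ½(644.75 - 592)(422) = 11130.25; PS = ½(592 - 549.8)(422) = 8904.2. Total surplus = 20034.45.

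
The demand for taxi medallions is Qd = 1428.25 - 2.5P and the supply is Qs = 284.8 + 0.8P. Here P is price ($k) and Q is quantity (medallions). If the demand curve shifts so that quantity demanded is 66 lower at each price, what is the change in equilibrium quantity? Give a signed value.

Set Qd = Qs: 1428.25 - 2.5P = 284.8 + 0.8P, so 1143.45 = 3.3P and P* = 346.5.
Plugging P* into demand: Q* = 1428.25 - 2.5(346.5) = 562.
After the shift, demand is Qd = 1362.25 - 2.5P.
New equilibrium: 1077.45 = 3.3P, so P = 326.5 and Q = 546.
ΔQ = 546 - 562 = -16.

ΔQ = -16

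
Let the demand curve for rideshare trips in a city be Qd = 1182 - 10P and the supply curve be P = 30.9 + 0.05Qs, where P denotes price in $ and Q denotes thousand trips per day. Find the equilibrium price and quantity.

P* = 60, Q* = 582

In direct form, Qs = -618 + 20P.
Equating demand and supply, 1182 - 10P = -618 + 20P gives 30P = 1800, so P* = 60.
Plugging P* into demand: Q* = 1182 - 10(60) = 582.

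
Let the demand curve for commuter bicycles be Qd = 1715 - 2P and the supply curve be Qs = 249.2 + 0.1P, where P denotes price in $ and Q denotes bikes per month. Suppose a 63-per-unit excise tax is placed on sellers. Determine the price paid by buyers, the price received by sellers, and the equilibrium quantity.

P_b = 701, P_s = 638, Q = 313

The tax drives a wedge P_b - P_s = 63. Substituting P_s = P_b - 63 into supply: Qs = 242.9 + 0.1P_b.
Equate demand and the shifted supply: 1715 - 2P_b = 242.9 + 0.1P_b, giving 2.1P_b = 1472.1, so P_b = 701.
Then P_s = 701 - 63 = 638 and Q = 1715 - 2(701) = 313.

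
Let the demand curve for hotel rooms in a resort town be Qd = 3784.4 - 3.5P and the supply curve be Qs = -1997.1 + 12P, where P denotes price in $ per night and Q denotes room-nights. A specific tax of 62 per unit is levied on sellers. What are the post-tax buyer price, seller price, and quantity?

P_b = 421, P_s = 359, Q = 2310.9

The tax drives a wedge P_b - P_s = 62. Substituting P_s = P_b - 62 into supply: Qs = -2741.1 + 12P_b.
Set Qd = Qs: 3784.4 - 3.5P_b = -2741.1 + 12P_b, so 6525.5 = 15.5P_b and P_b = 421.
Then P_s = 421 - 62 = 359 and Q = 3784.4 - 3.5(421) = 2310.9.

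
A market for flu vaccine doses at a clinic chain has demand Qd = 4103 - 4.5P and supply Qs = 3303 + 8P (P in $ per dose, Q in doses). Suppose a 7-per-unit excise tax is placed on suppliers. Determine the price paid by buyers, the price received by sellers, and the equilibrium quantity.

Suppliers keep P_s = P_b - 7 per unit, so supply in terms of the buyer price is Qs = 3247 + 8P_b.
Market clearing requires 4103 - 4.5P_b = 3247 + 8P_b; hence 856 = 12.5P_b and P_b = 68.48.
So P_s = 61.48 and the quantity traded is Q = 4103 - 4.5(68.48) = 3794.84.

P_b = 68.48, P_s = 61.48, Q = 3794.84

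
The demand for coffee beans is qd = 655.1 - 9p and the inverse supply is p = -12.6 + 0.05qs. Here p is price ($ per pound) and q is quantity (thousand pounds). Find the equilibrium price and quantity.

p* = 13.9, q* = 530

Solving each curve for q: qs = 252 + 20p.
The market clears where 655.1 - 9p = 252 + 20p. Rearranging, 29p = 403.1, hence p* = 13.9.
Then q* = 655.1 - 9(13.9) = 530.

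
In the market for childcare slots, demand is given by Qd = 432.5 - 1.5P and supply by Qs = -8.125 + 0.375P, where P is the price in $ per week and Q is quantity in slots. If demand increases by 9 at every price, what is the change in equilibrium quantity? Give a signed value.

ΔQ = 1.8

The market clears where 432.5 - 1.5P = -8.125 + 0.375P. Rearranging, 1.875P = 440.625, hence P* = 235.
Substitute back: Q* = 432.5 - 1.5(235) = 80.
After the shift, demand is Qd = 441.5 - 1.5P.
New equilibrium: 449.625 = 1.875P, so P = 239.8 and Q = 81.8.
ΔQ = 81.8 - 80 = 1.8.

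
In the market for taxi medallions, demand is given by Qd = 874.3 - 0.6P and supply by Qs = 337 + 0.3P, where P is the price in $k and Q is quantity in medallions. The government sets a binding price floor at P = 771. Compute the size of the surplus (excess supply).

At P = 771: Qd = 411.7 and Qs = 568.3.
Surplus = Qs - Qd = 568.3 - 411.7 = 156.6.

Surplus = 156.6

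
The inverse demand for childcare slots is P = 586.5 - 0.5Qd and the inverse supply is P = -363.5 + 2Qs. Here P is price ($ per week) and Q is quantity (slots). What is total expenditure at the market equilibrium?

Solving each curve for Q: Qd = 1173 - 2P and Qs = 181.75 + 0.5P.
Equating demand and supply, 1173 - 2P = 181.75 + 0.5P gives 2.5P = 991.25, so P* = 396.5.
From the demand curve, Q* = 1173 - 2(396.5) = 380.
Total expenditure = P* × Q* = 396.5 × 380 = 150670.

Total expenditure = 150670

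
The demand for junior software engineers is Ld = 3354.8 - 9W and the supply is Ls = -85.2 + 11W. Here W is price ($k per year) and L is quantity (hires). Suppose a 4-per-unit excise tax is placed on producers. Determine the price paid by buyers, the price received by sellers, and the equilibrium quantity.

The tax drives a wedge W_b - W_s = 4. Substituting W_s = W_b - 4 into supply: Ls = -129.2 + 11W_b.
Equate demand and the shifted supply: 3354.8 - 9W_b = -129.2 + 11W_b, giving 20W_b = 3484, so W_b = 174.2.
So W_s = 170.2 and the quantity traded is L = 3354.8 - 9(174.2) = 1787.

W_b = 174.2, W_s = 170.2, L = 1787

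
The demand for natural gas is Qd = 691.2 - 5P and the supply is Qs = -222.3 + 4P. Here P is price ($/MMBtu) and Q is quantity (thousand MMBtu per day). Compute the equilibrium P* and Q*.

P* = 101.5, Q* = 183.7

Equating demand and supply, 691.2 - 5P = -222.3 + 4P gives 9P = 913.5, so P* = 101.5.
Plugging P* into demand: Q* = 691.2 - 5(101.5) = 183.7.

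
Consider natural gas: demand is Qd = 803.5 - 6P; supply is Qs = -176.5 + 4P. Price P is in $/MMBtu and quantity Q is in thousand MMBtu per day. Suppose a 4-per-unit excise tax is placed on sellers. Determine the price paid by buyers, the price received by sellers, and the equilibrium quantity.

With a tax of 4 on sellers, they supply based on the net price P_s = P_b - 4, so Qs = -192.5 + 4P_b.
Market clearing requires 803.5 - 6P_b = -192.5 + 4P_b; hence 996 = 10P_b and P_b = 99.6.
Then P_s = 99.6 - 4 = 95.6 and Q = 803.5 - 6(99.6) = 205.9.

P_b = 99.6, P_s = 95.6, Q = 205.9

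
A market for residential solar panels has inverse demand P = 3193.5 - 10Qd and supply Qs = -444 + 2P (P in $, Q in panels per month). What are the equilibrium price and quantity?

P* = 363.5, Q* = 283

Solving each curve for Q: Qd = 319.35 - 0.1P.
At equilibrium Qd = Qs, so 319.35 - 0.1P = -444 + 2P; collecting terms, 763.35 = 2.1P and P* = 363.5.
From the demand curve, Q* = 319.35 - 0.1(363.5) = 283.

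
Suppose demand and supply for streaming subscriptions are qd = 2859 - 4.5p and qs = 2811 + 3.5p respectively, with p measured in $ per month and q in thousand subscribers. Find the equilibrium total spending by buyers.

Set qd = qs: 2859 - 4.5p = 2811 + 3.5p, so 48 = 8p and p* = 6.
From the demand curve, q* = 2859 - 4.5(6) = 2832.
Total spending by buyers = p* × q* = 6 × 2832 = 16992.

Total spending by buyers = 16992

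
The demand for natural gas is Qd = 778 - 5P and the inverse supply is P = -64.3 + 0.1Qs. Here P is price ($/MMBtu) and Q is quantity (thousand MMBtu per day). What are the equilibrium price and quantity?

P* = 9, Q* = 733

In direct form, Qs = 643 + 10P.
Set Qd = Qs: 778 - 5P = 643 + 10P, so 135 = 15P and P* = 9.
From the demand curve, Q* = 778 - 5(9) = 733.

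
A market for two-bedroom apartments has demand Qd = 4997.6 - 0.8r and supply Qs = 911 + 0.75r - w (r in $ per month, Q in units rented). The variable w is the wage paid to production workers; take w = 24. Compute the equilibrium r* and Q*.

r* = 2652, Q* = 2876

With w = 24, supply is Qs = 887 + 0.75r.
At equilibrium Qd = Qs, so 4997.6 - 0.8r = 887 + 0.75r; collecting terms, 4110.6 = 1.55r and r* = 2652.
Substitute back: Q* = 4997.6 - 0.8(2652) = 2876.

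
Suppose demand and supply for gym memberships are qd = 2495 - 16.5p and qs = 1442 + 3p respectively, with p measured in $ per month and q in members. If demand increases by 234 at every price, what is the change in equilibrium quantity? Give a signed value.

Δq = 36

Equating demand and supply, 2495 - 16.5p = 1442 + 3p gives 19.5p = 1053, so p* = 54.
From the demand curve, q* = 2495 - 16.5(54) = 1604.
After the shift, demand is qd = 2729 - 16.5p.
Re-solving, 19.5p = 1287 gives p = 66 and q = 1640.
Δq = 1640 - 1604 = 36.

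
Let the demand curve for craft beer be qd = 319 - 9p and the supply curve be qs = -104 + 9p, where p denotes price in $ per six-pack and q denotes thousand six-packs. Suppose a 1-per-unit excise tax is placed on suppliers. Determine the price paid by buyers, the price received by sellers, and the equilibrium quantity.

Suppliers keep p_s = p_b - 1 per unit, so supply in terms of the buyer price is qs = -113 + 9p_b.
Market clearing requires 319 - 9p_b = -113 + 9p_b; hence 432 = 18p_b and p_b = 24.
Then p_s = 24 - 1 = 23 and q = 319 - 9(24) = 103.

p_b = 24, p_s = 23, q = 103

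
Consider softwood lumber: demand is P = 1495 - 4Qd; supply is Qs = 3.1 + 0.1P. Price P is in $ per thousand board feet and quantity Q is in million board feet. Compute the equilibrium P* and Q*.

P* = 1059, Q* = 109

Solving each curve for Q: Qd = 373.75 - 0.25P.
Set Qd = Qs: 373.75 - 0.25P = 3.1 + 0.1P, so 370.65 = 0.35P and P* = 1059.
Substitute back: Q* = 373.75 - 0.25(1059) = 109.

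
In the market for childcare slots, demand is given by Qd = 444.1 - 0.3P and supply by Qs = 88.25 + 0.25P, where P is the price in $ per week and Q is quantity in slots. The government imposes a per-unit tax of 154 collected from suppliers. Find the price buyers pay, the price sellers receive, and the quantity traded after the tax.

P_b = 717, P_s = 563, Q = 229

Suppliers keep P_s = P_b - 154 per unit, so supply in terms of the buyer price is Qs = 49.75 + 0.25P_b.
Set Qd = Qs: 444.1 - 0.3P_b = 49.75 + 0.25P_b, so 394.35 = 0.55P_b and P_b = 717.
So P_s = 563 and the quantity traded is Q = 444.1 - 0.3(717) = 229.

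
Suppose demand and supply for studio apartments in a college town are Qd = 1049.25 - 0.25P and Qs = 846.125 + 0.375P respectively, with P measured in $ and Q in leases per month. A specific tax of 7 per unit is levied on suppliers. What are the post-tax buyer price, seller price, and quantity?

Suppliers keep P_s = P_b - 7 per unit, so supply in terms of the buyer price is Qs = 843.5 + 0.375P_b.
Set Qd = Qs: 1049.25 - 0.25P_b = 843.5 + 0.375P_b, so 205.75 = 0.625P_b and P_b = 329.2.
So P_s = 322.2 and the quantity traded is Q = 1049.25 - 0.25(329.2) = 966.95.

P_b = 329.2, P_s = 322.2, Q = 966.95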